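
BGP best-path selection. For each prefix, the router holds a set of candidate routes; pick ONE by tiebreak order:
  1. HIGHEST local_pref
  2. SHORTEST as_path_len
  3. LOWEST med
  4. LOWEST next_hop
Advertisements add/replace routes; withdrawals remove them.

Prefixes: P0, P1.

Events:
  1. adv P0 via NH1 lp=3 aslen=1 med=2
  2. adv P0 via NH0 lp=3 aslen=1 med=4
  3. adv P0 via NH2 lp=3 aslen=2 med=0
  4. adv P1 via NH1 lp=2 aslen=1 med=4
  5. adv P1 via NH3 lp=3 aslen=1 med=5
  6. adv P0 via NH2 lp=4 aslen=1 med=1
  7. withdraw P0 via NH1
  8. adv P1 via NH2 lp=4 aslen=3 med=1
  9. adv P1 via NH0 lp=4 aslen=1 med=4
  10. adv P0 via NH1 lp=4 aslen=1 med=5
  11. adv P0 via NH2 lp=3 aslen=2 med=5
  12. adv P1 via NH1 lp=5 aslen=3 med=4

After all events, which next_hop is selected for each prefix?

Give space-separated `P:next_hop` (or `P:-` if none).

Answer: P0:NH1 P1:NH1

Derivation:
Op 1: best P0=NH1 P1=-
Op 2: best P0=NH1 P1=-
Op 3: best P0=NH1 P1=-
Op 4: best P0=NH1 P1=NH1
Op 5: best P0=NH1 P1=NH3
Op 6: best P0=NH2 P1=NH3
Op 7: best P0=NH2 P1=NH3
Op 8: best P0=NH2 P1=NH2
Op 9: best P0=NH2 P1=NH0
Op 10: best P0=NH2 P1=NH0
Op 11: best P0=NH1 P1=NH0
Op 12: best P0=NH1 P1=NH1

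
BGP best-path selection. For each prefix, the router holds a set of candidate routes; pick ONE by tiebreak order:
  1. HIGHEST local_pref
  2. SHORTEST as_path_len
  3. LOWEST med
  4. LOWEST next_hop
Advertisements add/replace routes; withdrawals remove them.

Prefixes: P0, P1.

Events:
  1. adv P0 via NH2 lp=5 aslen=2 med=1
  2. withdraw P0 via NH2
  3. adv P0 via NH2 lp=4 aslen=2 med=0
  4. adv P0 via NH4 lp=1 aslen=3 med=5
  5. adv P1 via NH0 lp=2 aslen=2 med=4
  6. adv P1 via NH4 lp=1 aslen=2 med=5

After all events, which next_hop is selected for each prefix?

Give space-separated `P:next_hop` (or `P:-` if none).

Op 1: best P0=NH2 P1=-
Op 2: best P0=- P1=-
Op 3: best P0=NH2 P1=-
Op 4: best P0=NH2 P1=-
Op 5: best P0=NH2 P1=NH0
Op 6: best P0=NH2 P1=NH0

Answer: P0:NH2 P1:NH0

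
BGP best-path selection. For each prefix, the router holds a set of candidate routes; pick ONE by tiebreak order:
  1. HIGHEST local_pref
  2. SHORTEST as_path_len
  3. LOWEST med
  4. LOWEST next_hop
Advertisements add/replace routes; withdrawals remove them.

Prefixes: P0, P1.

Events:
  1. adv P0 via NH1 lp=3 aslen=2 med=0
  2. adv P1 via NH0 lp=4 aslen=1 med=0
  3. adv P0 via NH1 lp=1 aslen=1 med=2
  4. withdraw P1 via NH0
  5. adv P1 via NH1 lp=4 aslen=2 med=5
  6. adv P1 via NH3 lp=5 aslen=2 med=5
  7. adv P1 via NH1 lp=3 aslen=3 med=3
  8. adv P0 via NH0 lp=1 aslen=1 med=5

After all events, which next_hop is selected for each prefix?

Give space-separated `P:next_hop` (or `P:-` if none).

Answer: P0:NH1 P1:NH3

Derivation:
Op 1: best P0=NH1 P1=-
Op 2: best P0=NH1 P1=NH0
Op 3: best P0=NH1 P1=NH0
Op 4: best P0=NH1 P1=-
Op 5: best P0=NH1 P1=NH1
Op 6: best P0=NH1 P1=NH3
Op 7: best P0=NH1 P1=NH3
Op 8: best P0=NH1 P1=NH3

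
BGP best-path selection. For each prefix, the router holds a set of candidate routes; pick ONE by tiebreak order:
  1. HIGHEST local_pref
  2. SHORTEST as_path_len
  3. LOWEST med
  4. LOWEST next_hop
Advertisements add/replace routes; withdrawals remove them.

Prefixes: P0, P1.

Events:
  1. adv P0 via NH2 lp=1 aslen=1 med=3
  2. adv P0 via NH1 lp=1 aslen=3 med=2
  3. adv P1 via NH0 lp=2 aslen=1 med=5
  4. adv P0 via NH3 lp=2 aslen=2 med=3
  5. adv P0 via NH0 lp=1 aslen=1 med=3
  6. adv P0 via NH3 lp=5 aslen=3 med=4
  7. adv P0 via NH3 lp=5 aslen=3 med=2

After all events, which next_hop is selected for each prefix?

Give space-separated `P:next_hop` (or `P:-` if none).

Op 1: best P0=NH2 P1=-
Op 2: best P0=NH2 P1=-
Op 3: best P0=NH2 P1=NH0
Op 4: best P0=NH3 P1=NH0
Op 5: best P0=NH3 P1=NH0
Op 6: best P0=NH3 P1=NH0
Op 7: best P0=NH3 P1=NH0

Answer: P0:NH3 P1:NH0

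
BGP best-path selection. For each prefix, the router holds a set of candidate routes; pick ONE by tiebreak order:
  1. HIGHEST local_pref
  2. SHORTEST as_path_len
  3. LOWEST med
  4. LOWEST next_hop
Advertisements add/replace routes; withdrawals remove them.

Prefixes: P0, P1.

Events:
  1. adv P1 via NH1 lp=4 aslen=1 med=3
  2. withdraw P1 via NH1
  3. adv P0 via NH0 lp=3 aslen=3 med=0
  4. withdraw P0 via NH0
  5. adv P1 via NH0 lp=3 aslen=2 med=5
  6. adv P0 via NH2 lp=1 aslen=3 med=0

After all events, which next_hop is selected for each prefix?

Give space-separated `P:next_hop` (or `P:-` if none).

Answer: P0:NH2 P1:NH0

Derivation:
Op 1: best P0=- P1=NH1
Op 2: best P0=- P1=-
Op 3: best P0=NH0 P1=-
Op 4: best P0=- P1=-
Op 5: best P0=- P1=NH0
Op 6: best P0=NH2 P1=NH0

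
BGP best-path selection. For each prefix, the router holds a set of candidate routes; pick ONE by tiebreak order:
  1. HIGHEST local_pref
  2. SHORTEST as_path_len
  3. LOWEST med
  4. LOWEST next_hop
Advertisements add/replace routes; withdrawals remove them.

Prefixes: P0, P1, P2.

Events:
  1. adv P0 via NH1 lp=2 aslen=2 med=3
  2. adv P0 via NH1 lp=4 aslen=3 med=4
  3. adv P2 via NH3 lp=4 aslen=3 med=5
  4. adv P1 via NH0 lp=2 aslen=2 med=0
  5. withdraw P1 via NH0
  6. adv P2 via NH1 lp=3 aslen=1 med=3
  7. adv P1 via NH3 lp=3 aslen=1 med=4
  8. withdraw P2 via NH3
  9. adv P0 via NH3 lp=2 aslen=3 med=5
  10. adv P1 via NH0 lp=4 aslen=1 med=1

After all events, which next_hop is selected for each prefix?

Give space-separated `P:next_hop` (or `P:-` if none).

Answer: P0:NH1 P1:NH0 P2:NH1

Derivation:
Op 1: best P0=NH1 P1=- P2=-
Op 2: best P0=NH1 P1=- P2=-
Op 3: best P0=NH1 P1=- P2=NH3
Op 4: best P0=NH1 P1=NH0 P2=NH3
Op 5: best P0=NH1 P1=- P2=NH3
Op 6: best P0=NH1 P1=- P2=NH3
Op 7: best P0=NH1 P1=NH3 P2=NH3
Op 8: best P0=NH1 P1=NH3 P2=NH1
Op 9: best P0=NH1 P1=NH3 P2=NH1
Op 10: best P0=NH1 P1=NH0 P2=NH1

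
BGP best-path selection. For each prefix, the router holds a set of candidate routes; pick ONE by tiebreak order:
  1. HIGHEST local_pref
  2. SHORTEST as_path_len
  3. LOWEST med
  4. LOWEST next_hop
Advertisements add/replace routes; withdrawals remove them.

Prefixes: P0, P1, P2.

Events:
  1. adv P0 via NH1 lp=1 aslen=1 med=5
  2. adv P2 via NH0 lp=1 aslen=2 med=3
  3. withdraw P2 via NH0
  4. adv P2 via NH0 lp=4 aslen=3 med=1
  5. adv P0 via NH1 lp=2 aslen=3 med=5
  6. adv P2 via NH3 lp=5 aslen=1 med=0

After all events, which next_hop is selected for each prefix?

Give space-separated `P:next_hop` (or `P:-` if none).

Op 1: best P0=NH1 P1=- P2=-
Op 2: best P0=NH1 P1=- P2=NH0
Op 3: best P0=NH1 P1=- P2=-
Op 4: best P0=NH1 P1=- P2=NH0
Op 5: best P0=NH1 P1=- P2=NH0
Op 6: best P0=NH1 P1=- P2=NH3

Answer: P0:NH1 P1:- P2:NH3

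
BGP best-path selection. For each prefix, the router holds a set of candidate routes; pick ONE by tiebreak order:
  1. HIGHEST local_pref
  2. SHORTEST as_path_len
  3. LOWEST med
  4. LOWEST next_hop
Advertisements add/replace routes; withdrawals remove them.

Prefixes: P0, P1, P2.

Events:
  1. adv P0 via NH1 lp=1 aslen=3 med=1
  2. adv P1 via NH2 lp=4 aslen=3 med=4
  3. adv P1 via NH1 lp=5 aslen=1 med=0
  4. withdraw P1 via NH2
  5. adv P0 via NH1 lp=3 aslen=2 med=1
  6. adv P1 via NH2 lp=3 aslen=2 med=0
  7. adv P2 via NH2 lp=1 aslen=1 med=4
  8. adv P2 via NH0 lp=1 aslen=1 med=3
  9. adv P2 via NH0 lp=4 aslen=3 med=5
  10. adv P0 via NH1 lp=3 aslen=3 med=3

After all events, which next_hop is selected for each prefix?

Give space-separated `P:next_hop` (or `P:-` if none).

Answer: P0:NH1 P1:NH1 P2:NH0

Derivation:
Op 1: best P0=NH1 P1=- P2=-
Op 2: best P0=NH1 P1=NH2 P2=-
Op 3: best P0=NH1 P1=NH1 P2=-
Op 4: best P0=NH1 P1=NH1 P2=-
Op 5: best P0=NH1 P1=NH1 P2=-
Op 6: best P0=NH1 P1=NH1 P2=-
Op 7: best P0=NH1 P1=NH1 P2=NH2
Op 8: best P0=NH1 P1=NH1 P2=NH0
Op 9: best P0=NH1 P1=NH1 P2=NH0
Op 10: best P0=NH1 P1=NH1 P2=NH0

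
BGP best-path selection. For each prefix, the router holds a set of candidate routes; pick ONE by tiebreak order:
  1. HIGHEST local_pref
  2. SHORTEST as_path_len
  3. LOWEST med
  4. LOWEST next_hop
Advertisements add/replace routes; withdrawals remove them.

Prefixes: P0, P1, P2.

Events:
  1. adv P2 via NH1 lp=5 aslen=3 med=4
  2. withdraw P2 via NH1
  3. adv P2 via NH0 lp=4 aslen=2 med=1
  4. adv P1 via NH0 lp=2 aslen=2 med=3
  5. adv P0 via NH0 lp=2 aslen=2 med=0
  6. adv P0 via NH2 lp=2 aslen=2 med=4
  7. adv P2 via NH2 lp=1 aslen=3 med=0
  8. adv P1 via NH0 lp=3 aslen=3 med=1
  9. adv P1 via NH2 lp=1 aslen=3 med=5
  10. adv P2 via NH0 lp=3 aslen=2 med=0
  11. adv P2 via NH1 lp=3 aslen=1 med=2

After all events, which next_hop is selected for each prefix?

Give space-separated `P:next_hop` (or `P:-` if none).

Answer: P0:NH0 P1:NH0 P2:NH1

Derivation:
Op 1: best P0=- P1=- P2=NH1
Op 2: best P0=- P1=- P2=-
Op 3: best P0=- P1=- P2=NH0
Op 4: best P0=- P1=NH0 P2=NH0
Op 5: best P0=NH0 P1=NH0 P2=NH0
Op 6: best P0=NH0 P1=NH0 P2=NH0
Op 7: best P0=NH0 P1=NH0 P2=NH0
Op 8: best P0=NH0 P1=NH0 P2=NH0
Op 9: best P0=NH0 P1=NH0 P2=NH0
Op 10: best P0=NH0 P1=NH0 P2=NH0
Op 11: best P0=NH0 P1=NH0 P2=NH1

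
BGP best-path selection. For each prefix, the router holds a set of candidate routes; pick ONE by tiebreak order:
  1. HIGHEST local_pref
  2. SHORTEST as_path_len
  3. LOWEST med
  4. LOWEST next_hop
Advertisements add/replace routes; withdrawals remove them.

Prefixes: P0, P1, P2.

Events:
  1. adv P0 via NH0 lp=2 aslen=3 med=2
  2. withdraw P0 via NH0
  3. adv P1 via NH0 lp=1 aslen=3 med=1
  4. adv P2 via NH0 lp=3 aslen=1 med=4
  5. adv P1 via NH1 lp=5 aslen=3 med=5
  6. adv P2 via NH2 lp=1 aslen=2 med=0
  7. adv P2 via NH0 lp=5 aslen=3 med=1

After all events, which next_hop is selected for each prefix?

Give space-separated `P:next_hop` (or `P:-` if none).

Answer: P0:- P1:NH1 P2:NH0

Derivation:
Op 1: best P0=NH0 P1=- P2=-
Op 2: best P0=- P1=- P2=-
Op 3: best P0=- P1=NH0 P2=-
Op 4: best P0=- P1=NH0 P2=NH0
Op 5: best P0=- P1=NH1 P2=NH0
Op 6: best P0=- P1=NH1 P2=NH0
Op 7: best P0=- P1=NH1 P2=NH0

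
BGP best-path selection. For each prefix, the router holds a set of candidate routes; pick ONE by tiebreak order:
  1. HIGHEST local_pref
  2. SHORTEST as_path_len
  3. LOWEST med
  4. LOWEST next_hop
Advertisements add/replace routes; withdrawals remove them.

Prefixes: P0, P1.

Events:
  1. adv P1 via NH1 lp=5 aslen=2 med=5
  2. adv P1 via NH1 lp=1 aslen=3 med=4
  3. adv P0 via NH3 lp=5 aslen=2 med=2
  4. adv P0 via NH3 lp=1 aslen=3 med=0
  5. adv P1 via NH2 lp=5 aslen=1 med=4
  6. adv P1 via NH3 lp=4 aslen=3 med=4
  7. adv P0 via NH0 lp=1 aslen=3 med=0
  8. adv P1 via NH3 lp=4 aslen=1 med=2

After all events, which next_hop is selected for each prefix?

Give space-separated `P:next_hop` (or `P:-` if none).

Op 1: best P0=- P1=NH1
Op 2: best P0=- P1=NH1
Op 3: best P0=NH3 P1=NH1
Op 4: best P0=NH3 P1=NH1
Op 5: best P0=NH3 P1=NH2
Op 6: best P0=NH3 P1=NH2
Op 7: best P0=NH0 P1=NH2
Op 8: best P0=NH0 P1=NH2

Answer: P0:NH0 P1:NH2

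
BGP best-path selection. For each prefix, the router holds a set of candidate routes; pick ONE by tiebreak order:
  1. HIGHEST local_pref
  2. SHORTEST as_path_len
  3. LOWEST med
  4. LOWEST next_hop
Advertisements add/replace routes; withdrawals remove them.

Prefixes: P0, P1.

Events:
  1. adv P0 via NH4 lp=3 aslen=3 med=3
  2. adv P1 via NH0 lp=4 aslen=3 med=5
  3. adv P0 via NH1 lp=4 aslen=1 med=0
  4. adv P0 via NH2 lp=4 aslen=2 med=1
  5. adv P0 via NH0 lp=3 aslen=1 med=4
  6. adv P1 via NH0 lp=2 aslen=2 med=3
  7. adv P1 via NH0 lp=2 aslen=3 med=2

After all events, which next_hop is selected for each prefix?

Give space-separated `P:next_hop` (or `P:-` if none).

Answer: P0:NH1 P1:NH0

Derivation:
Op 1: best P0=NH4 P1=-
Op 2: best P0=NH4 P1=NH0
Op 3: best P0=NH1 P1=NH0
Op 4: best P0=NH1 P1=NH0
Op 5: best P0=NH1 P1=NH0
Op 6: best P0=NH1 P1=NH0
Op 7: best P0=NH1 P1=NH0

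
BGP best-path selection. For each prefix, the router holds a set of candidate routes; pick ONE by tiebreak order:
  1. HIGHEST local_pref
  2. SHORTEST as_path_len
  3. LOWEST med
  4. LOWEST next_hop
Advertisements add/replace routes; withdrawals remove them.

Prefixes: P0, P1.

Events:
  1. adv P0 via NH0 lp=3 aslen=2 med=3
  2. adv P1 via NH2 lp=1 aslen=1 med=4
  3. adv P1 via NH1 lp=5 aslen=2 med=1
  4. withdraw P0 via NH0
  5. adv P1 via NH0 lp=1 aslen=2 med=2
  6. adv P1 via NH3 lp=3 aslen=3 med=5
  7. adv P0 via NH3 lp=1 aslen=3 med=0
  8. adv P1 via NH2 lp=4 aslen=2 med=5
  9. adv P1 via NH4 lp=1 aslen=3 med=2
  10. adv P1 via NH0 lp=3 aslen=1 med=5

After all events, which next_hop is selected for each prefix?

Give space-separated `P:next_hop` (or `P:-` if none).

Op 1: best P0=NH0 P1=-
Op 2: best P0=NH0 P1=NH2
Op 3: best P0=NH0 P1=NH1
Op 4: best P0=- P1=NH1
Op 5: best P0=- P1=NH1
Op 6: best P0=- P1=NH1
Op 7: best P0=NH3 P1=NH1
Op 8: best P0=NH3 P1=NH1
Op 9: best P0=NH3 P1=NH1
Op 10: best P0=NH3 P1=NH1

Answer: P0:NH3 P1:NH1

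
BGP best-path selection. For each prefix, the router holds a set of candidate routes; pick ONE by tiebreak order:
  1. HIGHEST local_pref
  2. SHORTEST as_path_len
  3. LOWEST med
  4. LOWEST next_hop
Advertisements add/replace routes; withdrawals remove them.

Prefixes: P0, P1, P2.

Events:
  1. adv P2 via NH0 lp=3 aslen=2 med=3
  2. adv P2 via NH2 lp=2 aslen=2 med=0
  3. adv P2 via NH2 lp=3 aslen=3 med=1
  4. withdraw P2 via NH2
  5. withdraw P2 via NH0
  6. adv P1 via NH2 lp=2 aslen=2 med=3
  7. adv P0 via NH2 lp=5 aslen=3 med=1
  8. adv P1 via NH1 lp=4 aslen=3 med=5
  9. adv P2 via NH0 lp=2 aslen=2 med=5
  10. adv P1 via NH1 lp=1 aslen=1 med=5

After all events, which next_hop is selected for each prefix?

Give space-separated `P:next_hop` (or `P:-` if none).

Op 1: best P0=- P1=- P2=NH0
Op 2: best P0=- P1=- P2=NH0
Op 3: best P0=- P1=- P2=NH0
Op 4: best P0=- P1=- P2=NH0
Op 5: best P0=- P1=- P2=-
Op 6: best P0=- P1=NH2 P2=-
Op 7: best P0=NH2 P1=NH2 P2=-
Op 8: best P0=NH2 P1=NH1 P2=-
Op 9: best P0=NH2 P1=NH1 P2=NH0
Op 10: best P0=NH2 P1=NH2 P2=NH0

Answer: P0:NH2 P1:NH2 P2:NH0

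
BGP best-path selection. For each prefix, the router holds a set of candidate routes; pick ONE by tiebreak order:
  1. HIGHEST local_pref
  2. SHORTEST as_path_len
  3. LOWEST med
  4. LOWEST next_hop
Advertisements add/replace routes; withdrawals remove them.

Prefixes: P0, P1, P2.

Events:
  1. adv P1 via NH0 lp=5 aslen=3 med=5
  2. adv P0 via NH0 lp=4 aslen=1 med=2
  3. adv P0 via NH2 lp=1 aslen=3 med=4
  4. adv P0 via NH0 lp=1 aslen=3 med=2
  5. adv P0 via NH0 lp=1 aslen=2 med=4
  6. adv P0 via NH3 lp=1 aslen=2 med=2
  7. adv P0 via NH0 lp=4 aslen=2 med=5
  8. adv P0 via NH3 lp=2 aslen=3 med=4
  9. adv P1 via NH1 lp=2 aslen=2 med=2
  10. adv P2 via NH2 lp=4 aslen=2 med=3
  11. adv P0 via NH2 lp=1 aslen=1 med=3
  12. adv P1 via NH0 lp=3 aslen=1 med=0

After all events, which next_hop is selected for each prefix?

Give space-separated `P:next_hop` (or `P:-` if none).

Op 1: best P0=- P1=NH0 P2=-
Op 2: best P0=NH0 P1=NH0 P2=-
Op 3: best P0=NH0 P1=NH0 P2=-
Op 4: best P0=NH0 P1=NH0 P2=-
Op 5: best P0=NH0 P1=NH0 P2=-
Op 6: best P0=NH3 P1=NH0 P2=-
Op 7: best P0=NH0 P1=NH0 P2=-
Op 8: best P0=NH0 P1=NH0 P2=-
Op 9: best P0=NH0 P1=NH0 P2=-
Op 10: best P0=NH0 P1=NH0 P2=NH2
Op 11: best P0=NH0 P1=NH0 P2=NH2
Op 12: best P0=NH0 P1=NH0 P2=NH2

Answer: P0:NH0 P1:NH0 P2:NH2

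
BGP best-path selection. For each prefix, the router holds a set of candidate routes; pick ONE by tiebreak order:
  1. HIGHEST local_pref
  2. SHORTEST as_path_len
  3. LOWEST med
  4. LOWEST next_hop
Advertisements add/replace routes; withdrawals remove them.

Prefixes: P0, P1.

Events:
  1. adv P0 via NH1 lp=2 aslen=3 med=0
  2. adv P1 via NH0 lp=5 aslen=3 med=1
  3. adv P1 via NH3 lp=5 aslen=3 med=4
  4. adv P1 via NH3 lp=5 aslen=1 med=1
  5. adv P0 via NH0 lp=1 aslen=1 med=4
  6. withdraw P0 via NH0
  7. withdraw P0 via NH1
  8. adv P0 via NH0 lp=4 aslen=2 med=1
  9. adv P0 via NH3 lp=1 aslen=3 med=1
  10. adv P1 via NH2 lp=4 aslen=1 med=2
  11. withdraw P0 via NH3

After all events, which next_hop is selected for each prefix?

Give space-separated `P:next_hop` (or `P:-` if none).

Answer: P0:NH0 P1:NH3

Derivation:
Op 1: best P0=NH1 P1=-
Op 2: best P0=NH1 P1=NH0
Op 3: best P0=NH1 P1=NH0
Op 4: best P0=NH1 P1=NH3
Op 5: best P0=NH1 P1=NH3
Op 6: best P0=NH1 P1=NH3
Op 7: best P0=- P1=NH3
Op 8: best P0=NH0 P1=NH3
Op 9: best P0=NH0 P1=NH3
Op 10: best P0=NH0 P1=NH3
Op 11: best P0=NH0 P1=NH3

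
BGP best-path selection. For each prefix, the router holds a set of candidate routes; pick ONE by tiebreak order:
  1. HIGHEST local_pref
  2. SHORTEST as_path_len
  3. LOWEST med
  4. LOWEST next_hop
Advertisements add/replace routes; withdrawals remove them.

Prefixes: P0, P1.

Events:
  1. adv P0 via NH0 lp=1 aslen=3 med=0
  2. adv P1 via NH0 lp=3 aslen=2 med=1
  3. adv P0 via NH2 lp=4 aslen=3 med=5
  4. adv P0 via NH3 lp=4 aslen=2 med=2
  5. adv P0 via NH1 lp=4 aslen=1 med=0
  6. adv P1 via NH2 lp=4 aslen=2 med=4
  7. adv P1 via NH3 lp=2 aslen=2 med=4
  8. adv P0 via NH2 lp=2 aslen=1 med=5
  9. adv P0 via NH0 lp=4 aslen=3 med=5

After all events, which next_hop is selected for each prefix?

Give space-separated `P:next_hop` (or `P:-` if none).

Answer: P0:NH1 P1:NH2

Derivation:
Op 1: best P0=NH0 P1=-
Op 2: best P0=NH0 P1=NH0
Op 3: best P0=NH2 P1=NH0
Op 4: best P0=NH3 P1=NH0
Op 5: best P0=NH1 P1=NH0
Op 6: best P0=NH1 P1=NH2
Op 7: best P0=NH1 P1=NH2
Op 8: best P0=NH1 P1=NH2
Op 9: best P0=NH1 P1=NH2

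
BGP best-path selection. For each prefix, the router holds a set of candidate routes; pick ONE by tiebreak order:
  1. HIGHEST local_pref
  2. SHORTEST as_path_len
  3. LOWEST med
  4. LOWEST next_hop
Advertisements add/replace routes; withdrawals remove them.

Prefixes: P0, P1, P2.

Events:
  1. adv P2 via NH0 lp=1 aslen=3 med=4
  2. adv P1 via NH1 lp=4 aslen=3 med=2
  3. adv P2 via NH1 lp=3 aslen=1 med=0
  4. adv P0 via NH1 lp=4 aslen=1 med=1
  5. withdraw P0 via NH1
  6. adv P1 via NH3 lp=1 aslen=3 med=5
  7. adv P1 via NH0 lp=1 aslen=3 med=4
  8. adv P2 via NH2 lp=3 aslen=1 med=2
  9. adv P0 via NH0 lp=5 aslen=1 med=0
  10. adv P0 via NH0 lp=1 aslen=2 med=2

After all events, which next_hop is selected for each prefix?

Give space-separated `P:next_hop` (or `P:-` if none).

Op 1: best P0=- P1=- P2=NH0
Op 2: best P0=- P1=NH1 P2=NH0
Op 3: best P0=- P1=NH1 P2=NH1
Op 4: best P0=NH1 P1=NH1 P2=NH1
Op 5: best P0=- P1=NH1 P2=NH1
Op 6: best P0=- P1=NH1 P2=NH1
Op 7: best P0=- P1=NH1 P2=NH1
Op 8: best P0=- P1=NH1 P2=NH1
Op 9: best P0=NH0 P1=NH1 P2=NH1
Op 10: best P0=NH0 P1=NH1 P2=NH1

Answer: P0:NH0 P1:NH1 P2:NH1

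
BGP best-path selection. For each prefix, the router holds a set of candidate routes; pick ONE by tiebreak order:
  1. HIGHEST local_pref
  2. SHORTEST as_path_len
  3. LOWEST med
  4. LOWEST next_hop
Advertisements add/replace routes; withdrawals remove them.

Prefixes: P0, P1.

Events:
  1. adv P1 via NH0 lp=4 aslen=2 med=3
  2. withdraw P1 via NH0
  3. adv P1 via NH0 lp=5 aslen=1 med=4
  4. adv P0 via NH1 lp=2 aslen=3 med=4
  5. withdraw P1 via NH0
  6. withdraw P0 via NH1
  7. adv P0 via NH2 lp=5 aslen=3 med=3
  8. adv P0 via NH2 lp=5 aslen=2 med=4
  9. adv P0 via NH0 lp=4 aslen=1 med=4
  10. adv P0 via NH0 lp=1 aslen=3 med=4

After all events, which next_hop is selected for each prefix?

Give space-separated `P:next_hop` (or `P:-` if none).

Op 1: best P0=- P1=NH0
Op 2: best P0=- P1=-
Op 3: best P0=- P1=NH0
Op 4: best P0=NH1 P1=NH0
Op 5: best P0=NH1 P1=-
Op 6: best P0=- P1=-
Op 7: best P0=NH2 P1=-
Op 8: best P0=NH2 P1=-
Op 9: best P0=NH2 P1=-
Op 10: best P0=NH2 P1=-

Answer: P0:NH2 P1:-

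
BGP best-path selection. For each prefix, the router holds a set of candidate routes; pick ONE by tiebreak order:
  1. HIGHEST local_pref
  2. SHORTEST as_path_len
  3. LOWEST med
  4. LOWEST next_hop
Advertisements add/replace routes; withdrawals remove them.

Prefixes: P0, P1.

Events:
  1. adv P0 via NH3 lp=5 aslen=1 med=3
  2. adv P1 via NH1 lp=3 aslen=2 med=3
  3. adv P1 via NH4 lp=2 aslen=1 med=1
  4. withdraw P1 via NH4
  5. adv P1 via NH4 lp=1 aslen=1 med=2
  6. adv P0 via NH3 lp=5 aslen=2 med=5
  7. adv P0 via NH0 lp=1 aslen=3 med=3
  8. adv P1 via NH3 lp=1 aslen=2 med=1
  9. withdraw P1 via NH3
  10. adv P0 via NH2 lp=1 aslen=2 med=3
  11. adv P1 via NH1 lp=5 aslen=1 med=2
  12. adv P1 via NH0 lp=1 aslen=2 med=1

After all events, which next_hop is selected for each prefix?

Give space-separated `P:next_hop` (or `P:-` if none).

Op 1: best P0=NH3 P1=-
Op 2: best P0=NH3 P1=NH1
Op 3: best P0=NH3 P1=NH1
Op 4: best P0=NH3 P1=NH1
Op 5: best P0=NH3 P1=NH1
Op 6: best P0=NH3 P1=NH1
Op 7: best P0=NH3 P1=NH1
Op 8: best P0=NH3 P1=NH1
Op 9: best P0=NH3 P1=NH1
Op 10: best P0=NH3 P1=NH1
Op 11: best P0=NH3 P1=NH1
Op 12: best P0=NH3 P1=NH1

Answer: P0:NH3 P1:NH1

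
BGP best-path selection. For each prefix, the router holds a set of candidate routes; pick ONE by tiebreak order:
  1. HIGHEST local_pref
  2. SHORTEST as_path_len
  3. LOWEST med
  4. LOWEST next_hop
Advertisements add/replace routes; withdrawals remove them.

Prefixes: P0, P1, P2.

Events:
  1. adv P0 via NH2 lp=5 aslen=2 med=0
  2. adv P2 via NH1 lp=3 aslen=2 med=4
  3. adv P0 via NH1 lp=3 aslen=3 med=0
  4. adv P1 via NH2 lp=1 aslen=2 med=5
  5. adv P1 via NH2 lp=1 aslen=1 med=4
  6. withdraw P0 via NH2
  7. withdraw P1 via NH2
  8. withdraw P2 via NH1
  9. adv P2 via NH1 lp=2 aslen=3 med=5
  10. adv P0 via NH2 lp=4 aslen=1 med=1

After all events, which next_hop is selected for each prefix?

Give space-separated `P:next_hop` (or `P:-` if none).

Op 1: best P0=NH2 P1=- P2=-
Op 2: best P0=NH2 P1=- P2=NH1
Op 3: best P0=NH2 P1=- P2=NH1
Op 4: best P0=NH2 P1=NH2 P2=NH1
Op 5: best P0=NH2 P1=NH2 P2=NH1
Op 6: best P0=NH1 P1=NH2 P2=NH1
Op 7: best P0=NH1 P1=- P2=NH1
Op 8: best P0=NH1 P1=- P2=-
Op 9: best P0=NH1 P1=- P2=NH1
Op 10: best P0=NH2 P1=- P2=NH1

Answer: P0:NH2 P1:- P2:NH1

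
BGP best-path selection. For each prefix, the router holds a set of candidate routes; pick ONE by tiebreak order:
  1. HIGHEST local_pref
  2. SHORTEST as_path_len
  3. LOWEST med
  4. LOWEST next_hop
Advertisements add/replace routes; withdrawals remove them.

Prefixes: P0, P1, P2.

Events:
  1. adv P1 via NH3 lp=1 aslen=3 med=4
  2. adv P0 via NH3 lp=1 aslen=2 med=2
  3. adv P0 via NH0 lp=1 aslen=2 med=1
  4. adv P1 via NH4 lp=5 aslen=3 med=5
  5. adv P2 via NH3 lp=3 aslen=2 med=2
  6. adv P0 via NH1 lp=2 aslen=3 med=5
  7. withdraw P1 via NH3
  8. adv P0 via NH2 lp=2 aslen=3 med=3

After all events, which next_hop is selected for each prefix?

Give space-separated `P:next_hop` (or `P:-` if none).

Answer: P0:NH2 P1:NH4 P2:NH3

Derivation:
Op 1: best P0=- P1=NH3 P2=-
Op 2: best P0=NH3 P1=NH3 P2=-
Op 3: best P0=NH0 P1=NH3 P2=-
Op 4: best P0=NH0 P1=NH4 P2=-
Op 5: best P0=NH0 P1=NH4 P2=NH3
Op 6: best P0=NH1 P1=NH4 P2=NH3
Op 7: best P0=NH1 P1=NH4 P2=NH3
Op 8: best P0=NH2 P1=NH4 P2=NH3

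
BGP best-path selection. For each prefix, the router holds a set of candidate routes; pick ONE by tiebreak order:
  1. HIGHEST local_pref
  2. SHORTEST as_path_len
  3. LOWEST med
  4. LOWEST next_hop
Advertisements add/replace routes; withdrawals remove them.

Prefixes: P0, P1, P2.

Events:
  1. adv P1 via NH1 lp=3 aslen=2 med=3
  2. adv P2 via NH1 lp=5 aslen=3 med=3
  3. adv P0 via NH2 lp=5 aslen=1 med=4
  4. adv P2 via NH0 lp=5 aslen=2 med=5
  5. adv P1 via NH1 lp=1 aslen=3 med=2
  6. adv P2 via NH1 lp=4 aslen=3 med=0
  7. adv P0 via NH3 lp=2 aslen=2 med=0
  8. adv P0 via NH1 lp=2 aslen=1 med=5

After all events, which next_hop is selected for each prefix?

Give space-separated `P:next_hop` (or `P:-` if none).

Answer: P0:NH2 P1:NH1 P2:NH0

Derivation:
Op 1: best P0=- P1=NH1 P2=-
Op 2: best P0=- P1=NH1 P2=NH1
Op 3: best P0=NH2 P1=NH1 P2=NH1
Op 4: best P0=NH2 P1=NH1 P2=NH0
Op 5: best P0=NH2 P1=NH1 P2=NH0
Op 6: best P0=NH2 P1=NH1 P2=NH0
Op 7: best P0=NH2 P1=NH1 P2=NH0
Op 8: best P0=NH2 P1=NH1 P2=NH0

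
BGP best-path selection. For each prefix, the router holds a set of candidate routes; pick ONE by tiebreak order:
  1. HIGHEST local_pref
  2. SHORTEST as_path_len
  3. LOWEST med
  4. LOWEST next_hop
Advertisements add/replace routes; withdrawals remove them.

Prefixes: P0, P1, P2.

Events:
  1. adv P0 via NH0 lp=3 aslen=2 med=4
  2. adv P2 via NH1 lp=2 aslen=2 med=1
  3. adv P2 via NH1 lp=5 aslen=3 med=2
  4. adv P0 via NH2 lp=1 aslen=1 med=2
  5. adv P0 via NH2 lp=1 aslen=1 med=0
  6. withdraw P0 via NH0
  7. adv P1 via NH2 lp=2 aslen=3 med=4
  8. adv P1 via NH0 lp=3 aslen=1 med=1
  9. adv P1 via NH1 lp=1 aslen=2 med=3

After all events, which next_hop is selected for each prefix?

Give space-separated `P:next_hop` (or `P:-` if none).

Answer: P0:NH2 P1:NH0 P2:NH1

Derivation:
Op 1: best P0=NH0 P1=- P2=-
Op 2: best P0=NH0 P1=- P2=NH1
Op 3: best P0=NH0 P1=- P2=NH1
Op 4: best P0=NH0 P1=- P2=NH1
Op 5: best P0=NH0 P1=- P2=NH1
Op 6: best P0=NH2 P1=- P2=NH1
Op 7: best P0=NH2 P1=NH2 P2=NH1
Op 8: best P0=NH2 P1=NH0 P2=NH1
Op 9: best P0=NH2 P1=NH0 P2=NH1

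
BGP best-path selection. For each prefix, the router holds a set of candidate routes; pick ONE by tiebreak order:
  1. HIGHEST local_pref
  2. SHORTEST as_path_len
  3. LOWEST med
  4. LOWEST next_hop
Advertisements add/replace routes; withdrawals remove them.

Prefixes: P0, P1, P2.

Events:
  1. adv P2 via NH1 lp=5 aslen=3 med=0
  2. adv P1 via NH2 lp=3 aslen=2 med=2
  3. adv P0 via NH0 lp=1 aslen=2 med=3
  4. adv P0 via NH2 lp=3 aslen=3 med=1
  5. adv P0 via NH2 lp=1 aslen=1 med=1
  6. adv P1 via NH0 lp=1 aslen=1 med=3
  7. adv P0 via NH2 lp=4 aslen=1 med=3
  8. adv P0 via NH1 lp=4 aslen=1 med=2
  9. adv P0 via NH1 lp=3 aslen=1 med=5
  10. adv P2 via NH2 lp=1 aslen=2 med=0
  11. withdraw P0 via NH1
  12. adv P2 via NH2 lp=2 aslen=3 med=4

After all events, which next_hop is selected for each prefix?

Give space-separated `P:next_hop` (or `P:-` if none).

Answer: P0:NH2 P1:NH2 P2:NH1

Derivation:
Op 1: best P0=- P1=- P2=NH1
Op 2: best P0=- P1=NH2 P2=NH1
Op 3: best P0=NH0 P1=NH2 P2=NH1
Op 4: best P0=NH2 P1=NH2 P2=NH1
Op 5: best P0=NH2 P1=NH2 P2=NH1
Op 6: best P0=NH2 P1=NH2 P2=NH1
Op 7: best P0=NH2 P1=NH2 P2=NH1
Op 8: best P0=NH1 P1=NH2 P2=NH1
Op 9: best P0=NH2 P1=NH2 P2=NH1
Op 10: best P0=NH2 P1=NH2 P2=NH1
Op 11: best P0=NH2 P1=NH2 P2=NH1
Op 12: best P0=NH2 P1=NH2 P2=NH1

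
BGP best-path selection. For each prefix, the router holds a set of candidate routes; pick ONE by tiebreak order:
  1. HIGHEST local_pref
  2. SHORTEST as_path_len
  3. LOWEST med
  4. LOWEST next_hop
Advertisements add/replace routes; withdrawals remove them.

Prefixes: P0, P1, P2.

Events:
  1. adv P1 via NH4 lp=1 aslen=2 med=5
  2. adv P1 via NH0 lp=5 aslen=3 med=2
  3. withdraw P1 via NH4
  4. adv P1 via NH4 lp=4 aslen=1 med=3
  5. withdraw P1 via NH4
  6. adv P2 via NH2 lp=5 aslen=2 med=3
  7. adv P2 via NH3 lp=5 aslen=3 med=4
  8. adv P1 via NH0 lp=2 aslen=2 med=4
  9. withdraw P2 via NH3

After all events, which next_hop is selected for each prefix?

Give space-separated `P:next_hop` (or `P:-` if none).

Op 1: best P0=- P1=NH4 P2=-
Op 2: best P0=- P1=NH0 P2=-
Op 3: best P0=- P1=NH0 P2=-
Op 4: best P0=- P1=NH0 P2=-
Op 5: best P0=- P1=NH0 P2=-
Op 6: best P0=- P1=NH0 P2=NH2
Op 7: best P0=- P1=NH0 P2=NH2
Op 8: best P0=- P1=NH0 P2=NH2
Op 9: best P0=- P1=NH0 P2=NH2

Answer: P0:- P1:NH0 P2:NH2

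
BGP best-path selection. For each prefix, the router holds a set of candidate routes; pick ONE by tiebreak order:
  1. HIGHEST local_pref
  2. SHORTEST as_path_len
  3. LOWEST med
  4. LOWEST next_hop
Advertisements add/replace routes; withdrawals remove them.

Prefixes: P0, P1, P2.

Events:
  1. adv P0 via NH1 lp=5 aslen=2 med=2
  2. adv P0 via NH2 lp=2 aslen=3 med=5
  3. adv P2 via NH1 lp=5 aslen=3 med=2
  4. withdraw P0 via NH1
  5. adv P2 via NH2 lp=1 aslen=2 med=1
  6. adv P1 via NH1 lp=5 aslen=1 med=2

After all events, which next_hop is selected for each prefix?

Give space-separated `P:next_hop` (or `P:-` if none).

Op 1: best P0=NH1 P1=- P2=-
Op 2: best P0=NH1 P1=- P2=-
Op 3: best P0=NH1 P1=- P2=NH1
Op 4: best P0=NH2 P1=- P2=NH1
Op 5: best P0=NH2 P1=- P2=NH1
Op 6: best P0=NH2 P1=NH1 P2=NH1

Answer: P0:NH2 P1:NH1 P2:NH1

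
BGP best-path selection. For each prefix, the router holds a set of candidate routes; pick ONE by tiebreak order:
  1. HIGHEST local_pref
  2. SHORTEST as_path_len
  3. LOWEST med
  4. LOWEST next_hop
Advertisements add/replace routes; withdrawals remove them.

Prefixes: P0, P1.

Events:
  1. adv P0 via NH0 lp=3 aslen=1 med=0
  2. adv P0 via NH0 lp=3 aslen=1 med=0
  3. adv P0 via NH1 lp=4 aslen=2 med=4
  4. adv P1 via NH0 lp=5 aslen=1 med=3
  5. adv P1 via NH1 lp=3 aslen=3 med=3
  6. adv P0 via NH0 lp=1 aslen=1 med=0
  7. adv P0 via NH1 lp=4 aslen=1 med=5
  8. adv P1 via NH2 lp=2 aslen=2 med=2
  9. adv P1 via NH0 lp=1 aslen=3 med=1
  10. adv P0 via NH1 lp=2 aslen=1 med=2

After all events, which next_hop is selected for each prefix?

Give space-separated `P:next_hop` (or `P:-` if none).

Answer: P0:NH1 P1:NH1

Derivation:
Op 1: best P0=NH0 P1=-
Op 2: best P0=NH0 P1=-
Op 3: best P0=NH1 P1=-
Op 4: best P0=NH1 P1=NH0
Op 5: best P0=NH1 P1=NH0
Op 6: best P0=NH1 P1=NH0
Op 7: best P0=NH1 P1=NH0
Op 8: best P0=NH1 P1=NH0
Op 9: best P0=NH1 P1=NH1
Op 10: best P0=NH1 P1=NH1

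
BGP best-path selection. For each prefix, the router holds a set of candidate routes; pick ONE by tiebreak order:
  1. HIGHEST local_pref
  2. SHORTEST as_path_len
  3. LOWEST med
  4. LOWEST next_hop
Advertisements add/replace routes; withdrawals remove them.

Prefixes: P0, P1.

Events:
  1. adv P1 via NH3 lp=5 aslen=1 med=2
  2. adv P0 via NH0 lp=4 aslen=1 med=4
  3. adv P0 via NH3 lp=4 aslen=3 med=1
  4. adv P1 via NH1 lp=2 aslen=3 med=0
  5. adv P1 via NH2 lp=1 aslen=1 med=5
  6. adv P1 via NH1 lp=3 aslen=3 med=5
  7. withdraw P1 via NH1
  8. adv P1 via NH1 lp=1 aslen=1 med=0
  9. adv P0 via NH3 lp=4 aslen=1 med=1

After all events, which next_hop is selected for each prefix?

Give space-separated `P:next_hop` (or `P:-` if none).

Op 1: best P0=- P1=NH3
Op 2: best P0=NH0 P1=NH3
Op 3: best P0=NH0 P1=NH3
Op 4: best P0=NH0 P1=NH3
Op 5: best P0=NH0 P1=NH3
Op 6: best P0=NH0 P1=NH3
Op 7: best P0=NH0 P1=NH3
Op 8: best P0=NH0 P1=NH3
Op 9: best P0=NH3 P1=NH3

Answer: P0:NH3 P1:NH3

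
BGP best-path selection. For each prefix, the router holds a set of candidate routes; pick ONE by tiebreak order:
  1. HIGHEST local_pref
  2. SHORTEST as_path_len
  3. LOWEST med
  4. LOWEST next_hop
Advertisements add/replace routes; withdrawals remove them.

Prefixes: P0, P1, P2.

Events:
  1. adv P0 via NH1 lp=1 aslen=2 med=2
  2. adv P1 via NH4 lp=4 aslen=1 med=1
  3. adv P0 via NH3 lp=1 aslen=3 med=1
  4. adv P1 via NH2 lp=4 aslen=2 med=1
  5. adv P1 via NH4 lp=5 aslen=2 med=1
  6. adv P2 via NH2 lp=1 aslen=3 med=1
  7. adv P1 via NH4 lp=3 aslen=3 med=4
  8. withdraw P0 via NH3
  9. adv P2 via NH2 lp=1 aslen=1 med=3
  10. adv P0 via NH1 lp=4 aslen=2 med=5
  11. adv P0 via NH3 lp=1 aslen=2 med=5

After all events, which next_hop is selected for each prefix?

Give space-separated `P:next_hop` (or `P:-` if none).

Op 1: best P0=NH1 P1=- P2=-
Op 2: best P0=NH1 P1=NH4 P2=-
Op 3: best P0=NH1 P1=NH4 P2=-
Op 4: best P0=NH1 P1=NH4 P2=-
Op 5: best P0=NH1 P1=NH4 P2=-
Op 6: best P0=NH1 P1=NH4 P2=NH2
Op 7: best P0=NH1 P1=NH2 P2=NH2
Op 8: best P0=NH1 P1=NH2 P2=NH2
Op 9: best P0=NH1 P1=NH2 P2=NH2
Op 10: best P0=NH1 P1=NH2 P2=NH2
Op 11: best P0=NH1 P1=NH2 P2=NH2

Answer: P0:NH1 P1:NH2 P2:NH2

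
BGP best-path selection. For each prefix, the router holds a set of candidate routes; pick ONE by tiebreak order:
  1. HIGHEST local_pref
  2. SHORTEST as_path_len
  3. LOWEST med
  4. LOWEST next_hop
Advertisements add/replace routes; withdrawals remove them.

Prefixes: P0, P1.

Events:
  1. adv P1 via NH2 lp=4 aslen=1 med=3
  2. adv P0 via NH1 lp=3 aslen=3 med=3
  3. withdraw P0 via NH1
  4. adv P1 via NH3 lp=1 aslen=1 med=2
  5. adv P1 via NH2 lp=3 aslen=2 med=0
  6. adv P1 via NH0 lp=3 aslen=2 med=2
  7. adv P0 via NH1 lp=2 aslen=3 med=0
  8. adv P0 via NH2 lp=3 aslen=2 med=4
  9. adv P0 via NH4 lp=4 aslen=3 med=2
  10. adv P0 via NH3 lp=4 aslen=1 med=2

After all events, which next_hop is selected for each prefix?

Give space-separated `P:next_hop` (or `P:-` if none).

Op 1: best P0=- P1=NH2
Op 2: best P0=NH1 P1=NH2
Op 3: best P0=- P1=NH2
Op 4: best P0=- P1=NH2
Op 5: best P0=- P1=NH2
Op 6: best P0=- P1=NH2
Op 7: best P0=NH1 P1=NH2
Op 8: best P0=NH2 P1=NH2
Op 9: best P0=NH4 P1=NH2
Op 10: best P0=NH3 P1=NH2

Answer: P0:NH3 P1:NH2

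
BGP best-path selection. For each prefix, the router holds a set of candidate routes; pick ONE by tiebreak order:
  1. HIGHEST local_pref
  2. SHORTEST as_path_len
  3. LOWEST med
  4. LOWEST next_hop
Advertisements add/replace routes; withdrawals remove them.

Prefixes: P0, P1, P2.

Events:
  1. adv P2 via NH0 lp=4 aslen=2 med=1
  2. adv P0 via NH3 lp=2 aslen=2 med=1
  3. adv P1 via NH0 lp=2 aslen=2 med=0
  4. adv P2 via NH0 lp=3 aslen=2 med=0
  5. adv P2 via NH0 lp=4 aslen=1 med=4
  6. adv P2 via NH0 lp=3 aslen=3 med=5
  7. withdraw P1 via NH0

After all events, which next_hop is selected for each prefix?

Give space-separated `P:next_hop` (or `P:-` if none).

Op 1: best P0=- P1=- P2=NH0
Op 2: best P0=NH3 P1=- P2=NH0
Op 3: best P0=NH3 P1=NH0 P2=NH0
Op 4: best P0=NH3 P1=NH0 P2=NH0
Op 5: best P0=NH3 P1=NH0 P2=NH0
Op 6: best P0=NH3 P1=NH0 P2=NH0
Op 7: best P0=NH3 P1=- P2=NH0

Answer: P0:NH3 P1:- P2:NH0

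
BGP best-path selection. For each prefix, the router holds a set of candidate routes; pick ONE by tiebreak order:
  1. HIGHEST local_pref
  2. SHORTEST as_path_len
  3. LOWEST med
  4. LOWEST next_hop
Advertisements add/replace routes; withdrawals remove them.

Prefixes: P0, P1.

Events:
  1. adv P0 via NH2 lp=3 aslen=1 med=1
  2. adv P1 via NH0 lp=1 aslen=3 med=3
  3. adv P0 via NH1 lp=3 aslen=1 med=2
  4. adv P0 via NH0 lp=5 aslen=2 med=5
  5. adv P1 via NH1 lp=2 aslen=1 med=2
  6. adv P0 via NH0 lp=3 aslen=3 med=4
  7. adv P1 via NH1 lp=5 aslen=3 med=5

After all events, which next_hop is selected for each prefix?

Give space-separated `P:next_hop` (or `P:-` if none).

Answer: P0:NH2 P1:NH1

Derivation:
Op 1: best P0=NH2 P1=-
Op 2: best P0=NH2 P1=NH0
Op 3: best P0=NH2 P1=NH0
Op 4: best P0=NH0 P1=NH0
Op 5: best P0=NH0 P1=NH1
Op 6: best P0=NH2 P1=NH1
Op 7: best P0=NH2 P1=NH1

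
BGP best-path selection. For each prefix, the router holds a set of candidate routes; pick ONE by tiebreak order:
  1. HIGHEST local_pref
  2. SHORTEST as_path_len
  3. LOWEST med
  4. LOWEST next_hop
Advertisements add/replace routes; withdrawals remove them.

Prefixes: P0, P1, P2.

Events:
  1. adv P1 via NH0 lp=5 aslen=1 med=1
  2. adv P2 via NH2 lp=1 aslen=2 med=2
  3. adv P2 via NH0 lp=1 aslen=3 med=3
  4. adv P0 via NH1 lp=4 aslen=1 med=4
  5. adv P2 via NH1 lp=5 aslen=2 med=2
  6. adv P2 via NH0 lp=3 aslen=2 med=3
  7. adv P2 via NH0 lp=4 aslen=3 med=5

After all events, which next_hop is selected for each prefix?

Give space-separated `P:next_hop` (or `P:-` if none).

Op 1: best P0=- P1=NH0 P2=-
Op 2: best P0=- P1=NH0 P2=NH2
Op 3: best P0=- P1=NH0 P2=NH2
Op 4: best P0=NH1 P1=NH0 P2=NH2
Op 5: best P0=NH1 P1=NH0 P2=NH1
Op 6: best P0=NH1 P1=NH0 P2=NH1
Op 7: best P0=NH1 P1=NH0 P2=NH1

Answer: P0:NH1 P1:NH0 P2:NH1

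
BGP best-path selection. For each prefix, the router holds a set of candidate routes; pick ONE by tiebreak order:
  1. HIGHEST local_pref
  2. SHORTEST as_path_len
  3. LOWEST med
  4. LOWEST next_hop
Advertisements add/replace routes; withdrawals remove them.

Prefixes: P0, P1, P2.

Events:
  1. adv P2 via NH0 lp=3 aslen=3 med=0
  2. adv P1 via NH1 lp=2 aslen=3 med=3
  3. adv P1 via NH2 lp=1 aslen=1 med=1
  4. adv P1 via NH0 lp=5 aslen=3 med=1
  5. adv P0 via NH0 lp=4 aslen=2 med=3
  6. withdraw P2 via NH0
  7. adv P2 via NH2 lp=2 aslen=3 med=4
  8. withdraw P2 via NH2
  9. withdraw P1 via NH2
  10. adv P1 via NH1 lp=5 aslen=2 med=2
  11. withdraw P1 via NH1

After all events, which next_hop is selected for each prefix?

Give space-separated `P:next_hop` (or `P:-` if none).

Answer: P0:NH0 P1:NH0 P2:-

Derivation:
Op 1: best P0=- P1=- P2=NH0
Op 2: best P0=- P1=NH1 P2=NH0
Op 3: best P0=- P1=NH1 P2=NH0
Op 4: best P0=- P1=NH0 P2=NH0
Op 5: best P0=NH0 P1=NH0 P2=NH0
Op 6: best P0=NH0 P1=NH0 P2=-
Op 7: best P0=NH0 P1=NH0 P2=NH2
Op 8: best P0=NH0 P1=NH0 P2=-
Op 9: best P0=NH0 P1=NH0 P2=-
Op 10: best P0=NH0 P1=NH1 P2=-
Op 11: best P0=NH0 P1=NH0 P2=-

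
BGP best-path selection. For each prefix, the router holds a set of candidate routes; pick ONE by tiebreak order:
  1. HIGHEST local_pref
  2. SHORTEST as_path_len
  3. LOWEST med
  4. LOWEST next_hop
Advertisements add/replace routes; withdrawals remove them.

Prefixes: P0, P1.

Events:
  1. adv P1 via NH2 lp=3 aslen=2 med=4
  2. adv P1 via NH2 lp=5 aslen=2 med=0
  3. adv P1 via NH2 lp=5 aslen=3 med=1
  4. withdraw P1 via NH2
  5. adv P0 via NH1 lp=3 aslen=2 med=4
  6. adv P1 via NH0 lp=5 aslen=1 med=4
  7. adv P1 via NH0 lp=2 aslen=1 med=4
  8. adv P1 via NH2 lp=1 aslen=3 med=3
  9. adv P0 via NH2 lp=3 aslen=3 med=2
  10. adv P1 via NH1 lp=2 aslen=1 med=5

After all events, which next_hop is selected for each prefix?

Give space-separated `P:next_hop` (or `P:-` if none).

Answer: P0:NH1 P1:NH0

Derivation:
Op 1: best P0=- P1=NH2
Op 2: best P0=- P1=NH2
Op 3: best P0=- P1=NH2
Op 4: best P0=- P1=-
Op 5: best P0=NH1 P1=-
Op 6: best P0=NH1 P1=NH0
Op 7: best P0=NH1 P1=NH0
Op 8: best P0=NH1 P1=NH0
Op 9: best P0=NH1 P1=NH0
Op 10: best P0=NH1 P1=NH0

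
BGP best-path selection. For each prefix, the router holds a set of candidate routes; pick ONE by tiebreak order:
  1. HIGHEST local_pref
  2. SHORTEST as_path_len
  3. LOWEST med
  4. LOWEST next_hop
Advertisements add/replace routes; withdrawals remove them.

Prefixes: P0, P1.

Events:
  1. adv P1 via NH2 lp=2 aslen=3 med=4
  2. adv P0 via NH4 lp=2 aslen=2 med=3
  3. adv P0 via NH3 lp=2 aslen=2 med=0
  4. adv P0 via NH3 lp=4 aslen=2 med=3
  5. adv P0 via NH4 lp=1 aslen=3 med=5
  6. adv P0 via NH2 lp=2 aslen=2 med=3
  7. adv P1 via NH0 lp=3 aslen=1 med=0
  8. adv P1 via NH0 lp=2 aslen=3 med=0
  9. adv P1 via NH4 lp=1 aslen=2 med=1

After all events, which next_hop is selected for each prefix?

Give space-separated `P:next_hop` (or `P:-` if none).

Answer: P0:NH3 P1:NH0

Derivation:
Op 1: best P0=- P1=NH2
Op 2: best P0=NH4 P1=NH2
Op 3: best P0=NH3 P1=NH2
Op 4: best P0=NH3 P1=NH2
Op 5: best P0=NH3 P1=NH2
Op 6: best P0=NH3 P1=NH2
Op 7: best P0=NH3 P1=NH0
Op 8: best P0=NH3 P1=NH0
Op 9: best P0=NH3 P1=NH0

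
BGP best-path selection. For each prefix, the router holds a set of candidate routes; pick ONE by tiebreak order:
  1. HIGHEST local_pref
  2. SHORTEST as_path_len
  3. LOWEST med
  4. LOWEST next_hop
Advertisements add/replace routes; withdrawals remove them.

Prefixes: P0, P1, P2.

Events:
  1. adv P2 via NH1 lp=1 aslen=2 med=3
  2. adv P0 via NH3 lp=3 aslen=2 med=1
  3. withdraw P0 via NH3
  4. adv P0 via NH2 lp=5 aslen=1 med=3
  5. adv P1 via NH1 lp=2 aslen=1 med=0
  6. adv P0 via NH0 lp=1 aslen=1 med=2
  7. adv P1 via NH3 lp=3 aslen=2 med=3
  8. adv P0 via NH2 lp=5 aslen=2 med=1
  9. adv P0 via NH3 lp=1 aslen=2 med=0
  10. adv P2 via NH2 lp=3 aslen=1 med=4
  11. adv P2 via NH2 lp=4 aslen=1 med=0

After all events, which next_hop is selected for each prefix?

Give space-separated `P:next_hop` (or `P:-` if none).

Answer: P0:NH2 P1:NH3 P2:NH2

Derivation:
Op 1: best P0=- P1=- P2=NH1
Op 2: best P0=NH3 P1=- P2=NH1
Op 3: best P0=- P1=- P2=NH1
Op 4: best P0=NH2 P1=- P2=NH1
Op 5: best P0=NH2 P1=NH1 P2=NH1
Op 6: best P0=NH2 P1=NH1 P2=NH1
Op 7: best P0=NH2 P1=NH3 P2=NH1
Op 8: best P0=NH2 P1=NH3 P2=NH1
Op 9: best P0=NH2 P1=NH3 P2=NH1
Op 10: best P0=NH2 P1=NH3 P2=NH2
Op 11: best P0=NH2 P1=NH3 P2=NH2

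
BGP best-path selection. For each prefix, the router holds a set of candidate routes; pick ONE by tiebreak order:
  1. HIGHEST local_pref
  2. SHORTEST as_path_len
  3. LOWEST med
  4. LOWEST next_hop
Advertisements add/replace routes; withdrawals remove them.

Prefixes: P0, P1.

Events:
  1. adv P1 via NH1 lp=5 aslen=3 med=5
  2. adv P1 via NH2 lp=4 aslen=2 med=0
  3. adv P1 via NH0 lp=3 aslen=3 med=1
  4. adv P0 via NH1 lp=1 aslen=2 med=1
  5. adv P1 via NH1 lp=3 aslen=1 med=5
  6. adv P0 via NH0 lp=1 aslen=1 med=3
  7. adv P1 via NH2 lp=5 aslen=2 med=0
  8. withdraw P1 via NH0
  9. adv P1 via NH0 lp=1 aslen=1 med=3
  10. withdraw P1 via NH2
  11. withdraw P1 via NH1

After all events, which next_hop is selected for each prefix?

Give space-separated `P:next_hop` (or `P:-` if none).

Op 1: best P0=- P1=NH1
Op 2: best P0=- P1=NH1
Op 3: best P0=- P1=NH1
Op 4: best P0=NH1 P1=NH1
Op 5: best P0=NH1 P1=NH2
Op 6: best P0=NH0 P1=NH2
Op 7: best P0=NH0 P1=NH2
Op 8: best P0=NH0 P1=NH2
Op 9: best P0=NH0 P1=NH2
Op 10: best P0=NH0 P1=NH1
Op 11: best P0=NH0 P1=NH0

Answer: P0:NH0 P1:NH0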